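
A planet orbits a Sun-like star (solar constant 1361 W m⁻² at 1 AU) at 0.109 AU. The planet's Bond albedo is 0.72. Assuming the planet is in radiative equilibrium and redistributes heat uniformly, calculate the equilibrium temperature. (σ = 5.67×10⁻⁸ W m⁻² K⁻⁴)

Flux at 0.109 AU: S = 1361/0.109² = 1.15×10⁵ W m⁻².
Energy balance: absorbed = emitted ⇒ πR²·S(1−A) = 4πR²·σT_eq⁴, so T_eq⁴ = S(1−A)/(4σ).
T_eq = [1.15×10⁵ × 0.28 / (4 × 5.67×10⁻⁸)]^(1/4) = (1.41×10¹¹)^(1/4) = 613 K.

T_eq ≈ 613 K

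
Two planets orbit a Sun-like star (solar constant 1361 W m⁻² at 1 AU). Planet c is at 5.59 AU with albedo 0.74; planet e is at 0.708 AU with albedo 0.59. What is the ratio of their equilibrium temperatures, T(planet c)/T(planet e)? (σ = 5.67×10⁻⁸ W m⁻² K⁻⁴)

T_eq = [S₀(1−A)/(4σd²)]^(1/4), so T ∝ (1−A)^(1/4) / √d.
T₁ = [1361×0.26/(4×5.67×10⁻⁸×5.59²)]^(1/4) = 84.06 K.
T₂ = [1361×0.41/(4×5.67×10⁻⁸×0.708²)]^(1/4) = 264.69 K.

T₁/T₂ ≈ 0.318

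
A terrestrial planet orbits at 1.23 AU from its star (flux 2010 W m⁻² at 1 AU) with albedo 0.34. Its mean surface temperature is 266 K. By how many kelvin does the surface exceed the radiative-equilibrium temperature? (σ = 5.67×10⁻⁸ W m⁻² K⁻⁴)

S = 2010/1.23² = 1329 W m⁻².
T_eq = [S(1−A)/(4σ)]^(1/4) = [1329×0.66/(4×5.67×10⁻⁸)]^(1/4) = 249.4 K.
ΔT = T_surf − T_eq = 266 − 249.4.

ΔT ≈ 16.6 K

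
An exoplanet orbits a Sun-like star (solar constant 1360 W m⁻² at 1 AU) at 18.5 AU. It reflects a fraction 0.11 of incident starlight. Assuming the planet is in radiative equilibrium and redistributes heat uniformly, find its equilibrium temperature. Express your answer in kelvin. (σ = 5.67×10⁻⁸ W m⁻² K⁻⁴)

T_eq ≈ 62.8 K

Flux at 18.5 AU: S = 1360/18.5² = 3.97 W m⁻².
Energy balance: absorbed = emitted ⇒ πR²·S(1−A) = 4πR²·σT_eq⁴, so T_eq⁴ = S(1−A)/(4σ).
T_eq = [3.97 × 0.89 / (4 × 5.67×10⁻⁸)]^(1/4) = (1.56×10⁷)^(1/4) = 62.8 K.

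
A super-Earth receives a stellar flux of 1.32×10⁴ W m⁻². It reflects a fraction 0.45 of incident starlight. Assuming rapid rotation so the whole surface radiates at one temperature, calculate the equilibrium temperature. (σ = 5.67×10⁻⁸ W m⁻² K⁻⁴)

T_eq ≈ 423 K

Energy balance: absorbed = emitted ⇒ πR²·S(1−A) = 4πR²·σT_eq⁴, so T_eq⁴ = S(1−A)/(4σ).
T_eq = [1.32×10⁴ × 0.55 / (4 × 5.67×10⁻⁸)]^(1/4) = (3.20×10¹⁰)^(1/4) = 423 K.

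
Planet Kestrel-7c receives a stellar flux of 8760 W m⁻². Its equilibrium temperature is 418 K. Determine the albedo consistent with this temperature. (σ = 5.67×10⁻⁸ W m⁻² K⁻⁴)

From T_eq⁴ = S(1−A)/(4σ): 1−A = 4σT_eq⁴/S.
1−A = 4 × 5.67×10⁻⁸ × (418)⁴ / 8760 = 0.790.

A ≈ 0.21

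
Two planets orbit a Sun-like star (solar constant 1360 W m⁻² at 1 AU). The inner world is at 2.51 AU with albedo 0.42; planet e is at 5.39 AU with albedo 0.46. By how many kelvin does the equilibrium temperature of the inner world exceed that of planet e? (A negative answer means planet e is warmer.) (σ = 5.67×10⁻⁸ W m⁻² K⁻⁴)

ΔT ≈ 50.5 K

T_eq = [S₀(1−A)/(4σd²)]^(1/4), so T ∝ (1−A)^(1/4) / √d.
T₁ = [1360×0.58/(4×5.67×10⁻⁸×2.51²)]^(1/4) = 153.28 K.
T₂ = [1360×0.54/(4×5.67×10⁻⁸×5.39²)]^(1/4) = 102.75 K.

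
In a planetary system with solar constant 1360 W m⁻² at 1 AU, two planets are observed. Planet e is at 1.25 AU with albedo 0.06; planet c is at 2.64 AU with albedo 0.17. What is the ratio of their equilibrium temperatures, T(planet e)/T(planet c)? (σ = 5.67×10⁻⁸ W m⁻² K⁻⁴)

T_eq = [S₀(1−A)/(4σd²)]^(1/4), so T ∝ (1−A)^(1/4) / √d.
T₁ = [1360×0.94/(4×5.67×10⁻⁸×1.25²)]^(1/4) = 245.08 K.
T₂ = [1360×0.83/(4×5.67×10⁻⁸×2.64²)]^(1/4) = 163.47 K.

T₁/T₂ ≈ 1.499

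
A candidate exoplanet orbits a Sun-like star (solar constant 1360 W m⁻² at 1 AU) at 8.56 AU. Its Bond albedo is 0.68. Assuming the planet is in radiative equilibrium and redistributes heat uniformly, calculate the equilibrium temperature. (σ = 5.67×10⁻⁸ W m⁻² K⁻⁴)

T_eq ≈ 71.5 K

Flux at 8.56 AU: S = 1360/8.56² = 18.6 W m⁻².
Energy balance: absorbed = emitted ⇒ πR²·S(1−A) = 4πR²·σT_eq⁴, so T_eq⁴ = S(1−A)/(4σ).
T_eq = [18.6 × 0.32 / (4 × 5.67×10⁻⁸)]^(1/4) = (2.62×10⁷)^(1/4) = 71.5 K.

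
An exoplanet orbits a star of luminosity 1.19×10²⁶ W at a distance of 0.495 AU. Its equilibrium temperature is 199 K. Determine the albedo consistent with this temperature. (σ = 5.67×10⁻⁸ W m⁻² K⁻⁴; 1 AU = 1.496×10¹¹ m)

d = 0.495 AU = 7.41×10¹⁰ m.
Flux: S = L/(4πd²) = 1.19×10²⁶/(4π×(7.41×10¹⁰)²) = 1730 W m⁻².
From T_eq⁴ = S(1−A)/(4σ): 1−A = 4σT_eq⁴/S.
1−A = 4 × 5.67×10⁻⁸ × (199)⁴ / 1730 = 0.206.

A ≈ 0.79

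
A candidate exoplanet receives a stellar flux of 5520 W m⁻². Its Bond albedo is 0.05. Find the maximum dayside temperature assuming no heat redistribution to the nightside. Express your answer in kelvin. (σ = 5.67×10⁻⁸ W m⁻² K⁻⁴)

With no redistribution each surface element balances locally: S(1−A) = σT⁴.
T = [5520 × 0.95 / 5.67×10⁻⁸]^(1/4) = (9.25×10¹⁰)^(1/4) = 551 K.

T_ss ≈ 551 K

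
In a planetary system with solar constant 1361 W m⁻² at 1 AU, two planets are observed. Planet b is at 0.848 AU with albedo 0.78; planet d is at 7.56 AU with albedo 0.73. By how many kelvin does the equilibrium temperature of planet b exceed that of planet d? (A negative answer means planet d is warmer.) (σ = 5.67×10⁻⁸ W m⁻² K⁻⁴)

ΔT ≈ 134.0 K

T_eq = [S₀(1−A)/(4σd²)]^(1/4), so T ∝ (1−A)^(1/4) / √d.
T₁ = [1361×0.22/(4×5.67×10⁻⁸×0.848²)]^(1/4) = 207.00 K.
T₂ = [1361×0.27/(4×5.67×10⁻⁸×7.56²)]^(1/4) = 72.97 K.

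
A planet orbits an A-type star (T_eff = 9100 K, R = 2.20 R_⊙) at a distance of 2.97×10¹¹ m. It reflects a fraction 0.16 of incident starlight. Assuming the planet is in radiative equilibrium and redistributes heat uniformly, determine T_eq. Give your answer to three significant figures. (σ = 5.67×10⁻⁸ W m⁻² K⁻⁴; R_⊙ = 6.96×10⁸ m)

T_eq ≈ 442 K

R_⋆ = 2.20 × 6.96×10⁸ = 1.53×10⁹ m.
L = 4πR_⋆²σT_⋆⁴ = 4π(1.53×10⁹)² × 5.67×10⁻⁸ × (9100)⁴ = 1.15×10²⁸ W.
S = L/(4πd²) = 1.03×10⁴ W m⁻².
Energy balance: absorbed = emitted ⇒ πR²·S(1−A) = 4πR²·σT_eq⁴, so T_eq⁴ = S(1−A)/(4σ).
T_eq = [1.03×10⁴ × 0.84 / (4 × 5.67×10⁻⁸)]^(1/4) = (3.83×10¹⁰)^(1/4) = 442 K.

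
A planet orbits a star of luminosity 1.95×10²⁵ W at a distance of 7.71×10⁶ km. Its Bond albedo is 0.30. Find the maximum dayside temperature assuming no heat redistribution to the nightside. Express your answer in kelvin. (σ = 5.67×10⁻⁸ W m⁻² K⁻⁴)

T_ss ≈ 753 K

d = 7.71×10⁶ km = 7.71×10⁹ m.
Flux: S = L/(4πd²) = 1.95×10²⁵/(4π×(7.71×10⁹)²) = 2.61×10⁴ W m⁻².
With no redistribution each surface element balances locally: S(1−A) = σT⁴.
T = [2.61×10⁴ × 0.70 / 5.67×10⁻⁸]^(1/4) = (3.22×10¹¹)^(1/4) = 753 K.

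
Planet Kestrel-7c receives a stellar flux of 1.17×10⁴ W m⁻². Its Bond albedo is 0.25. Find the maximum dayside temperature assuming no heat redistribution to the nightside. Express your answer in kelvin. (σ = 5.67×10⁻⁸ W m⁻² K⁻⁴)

With no redistribution each surface element balances locally: S(1−A) = σT⁴.
T = [1.17×10⁴ × 0.75 / 5.67×10⁻⁸]^(1/4) = (1.55×10¹¹)^(1/4) = 627 K.

T_ss ≈ 627 K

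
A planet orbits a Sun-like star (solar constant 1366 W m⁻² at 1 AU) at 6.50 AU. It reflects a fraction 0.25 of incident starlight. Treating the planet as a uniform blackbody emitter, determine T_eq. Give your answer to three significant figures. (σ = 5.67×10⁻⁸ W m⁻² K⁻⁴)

T_eq ≈ 102 K

Flux at 6.50 AU: S = 1366/6.50² = 32.3 W m⁻².
Energy balance: absorbed = emitted ⇒ πR²·S(1−A) = 4πR²·σT_eq⁴, so T_eq⁴ = S(1−A)/(4σ).
T_eq = [32.3 × 0.75 / (4 × 5.67×10⁻⁸)]^(1/4) = (1.07×10⁸)^(1/4) = 102 K.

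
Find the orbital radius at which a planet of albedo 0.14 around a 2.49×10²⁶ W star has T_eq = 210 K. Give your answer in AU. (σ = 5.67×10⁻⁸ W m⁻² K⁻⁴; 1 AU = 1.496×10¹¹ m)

d ≈ 1.31 AU

From T_eq⁴ = L(1−A)/(16πσd²): d = √[L(1−A)/(16πσT_eq⁴)].
d = √[2.49×10²⁶ × 0.86 / (16π × 5.67×10⁻⁸ × (210)⁴)] = 1.97×10¹¹ m = 1.31 AU.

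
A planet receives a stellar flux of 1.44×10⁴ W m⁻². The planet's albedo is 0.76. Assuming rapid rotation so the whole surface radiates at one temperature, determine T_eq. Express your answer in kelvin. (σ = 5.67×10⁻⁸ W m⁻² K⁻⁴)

T_eq ≈ 351 K

Energy balance: absorbed = emitted ⇒ πR²·S(1−A) = 4πR²·σT_eq⁴, so T_eq⁴ = S(1−A)/(4σ).
T_eq = [1.44×10⁴ × 0.24 / (4 × 5.67×10⁻⁸)]^(1/4) = (1.52×10¹⁰)^(1/4) = 351 K.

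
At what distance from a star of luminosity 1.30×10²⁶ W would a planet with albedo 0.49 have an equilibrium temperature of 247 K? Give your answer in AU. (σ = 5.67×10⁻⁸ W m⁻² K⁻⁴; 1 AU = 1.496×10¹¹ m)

From T_eq⁴ = L(1−A)/(16πσd²): d = √[L(1−A)/(16πσT_eq⁴)].
d = √[1.30×10²⁶ × 0.51 / (16π × 5.67×10⁻⁸ × (247)⁴)] = 7.91×10¹⁰ m = 0.528 AU.

d ≈ 0.528 AU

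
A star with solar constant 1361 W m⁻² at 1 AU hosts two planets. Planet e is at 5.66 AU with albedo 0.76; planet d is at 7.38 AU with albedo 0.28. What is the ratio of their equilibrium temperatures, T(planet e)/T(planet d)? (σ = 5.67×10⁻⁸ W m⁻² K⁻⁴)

T₁/T₂ ≈ 0.868

T_eq = [S₀(1−A)/(4σd²)]^(1/4), so T ∝ (1−A)^(1/4) / √d.
T₁ = [1361×0.24/(4×5.67×10⁻⁸×5.66²)]^(1/4) = 81.88 K.
T₂ = [1361×0.72/(4×5.67×10⁻⁸×7.38²)]^(1/4) = 94.38 K.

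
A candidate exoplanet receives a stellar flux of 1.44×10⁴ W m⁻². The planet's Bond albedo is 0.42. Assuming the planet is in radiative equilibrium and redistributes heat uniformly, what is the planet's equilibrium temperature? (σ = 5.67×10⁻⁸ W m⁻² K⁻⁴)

T_eq ≈ 438 K

Energy balance: absorbed = emitted ⇒ πR²·S(1−A) = 4πR²·σT_eq⁴, so T_eq⁴ = S(1−A)/(4σ).
T_eq = [1.44×10⁴ × 0.58 / (4 × 5.67×10⁻⁸)]^(1/4) = (3.68×10¹⁰)^(1/4) = 438 K.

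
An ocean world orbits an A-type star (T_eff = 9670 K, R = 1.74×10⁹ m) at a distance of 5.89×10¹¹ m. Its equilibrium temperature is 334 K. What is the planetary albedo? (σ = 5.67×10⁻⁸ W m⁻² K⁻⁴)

L = 4πR_⋆²σT_⋆⁴ = 4π(1.74×10⁹)² × 5.67×10⁻⁸ × (9670)⁴ = 1.89×10²⁸ W.
S = L/(4πd²) = 4330 W m⁻².
From T_eq⁴ = S(1−A)/(4σ): 1−A = 4σT_eq⁴/S.
1−A = 4 × 5.67×10⁻⁸ × (334)⁴ / 4330 = 0.652.

A ≈ 0.35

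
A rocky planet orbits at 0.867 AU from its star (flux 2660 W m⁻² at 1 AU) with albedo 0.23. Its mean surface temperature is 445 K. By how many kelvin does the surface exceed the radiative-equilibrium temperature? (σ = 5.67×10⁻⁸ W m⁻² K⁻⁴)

ΔT ≈ 113.9 K

S = 2660/0.867² = 3539 W m⁻².
T_eq = [S(1−A)/(4σ)]^(1/4) = [3539×0.77/(4×5.67×10⁻⁸)]^(1/4) = 331.1 K.
ΔT = T_surf − T_eq = 445 − 331.1.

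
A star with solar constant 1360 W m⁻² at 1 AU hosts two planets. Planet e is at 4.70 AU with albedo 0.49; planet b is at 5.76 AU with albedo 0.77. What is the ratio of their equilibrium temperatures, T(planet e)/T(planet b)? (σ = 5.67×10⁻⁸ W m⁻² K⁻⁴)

T₁/T₂ ≈ 1.351

T_eq = [S₀(1−A)/(4σd²)]^(1/4), so T ∝ (1−A)^(1/4) / √d.
T₁ = [1360×0.51/(4×5.67×10⁻⁸×4.70²)]^(1/4) = 108.47 K.
T₂ = [1360×0.23/(4×5.67×10⁻⁸×5.76²)]^(1/4) = 80.30 K.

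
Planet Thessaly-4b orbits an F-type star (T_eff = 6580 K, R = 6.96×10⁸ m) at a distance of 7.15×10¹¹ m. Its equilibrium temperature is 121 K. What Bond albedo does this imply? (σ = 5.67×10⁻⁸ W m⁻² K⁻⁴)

A ≈ 0.52

L = 4πR_⋆²σT_⋆⁴ = 4π(6.96×10⁸)² × 5.67×10⁻⁸ × (6580)⁴ = 6.47×10²⁶ W.
S = L/(4πd²) = 101 W m⁻².
From T_eq⁴ = S(1−A)/(4σ): 1−A = 4σT_eq⁴/S.
1−A = 4 × 5.67×10⁻⁸ × (121)⁴ / 101 = 0.483.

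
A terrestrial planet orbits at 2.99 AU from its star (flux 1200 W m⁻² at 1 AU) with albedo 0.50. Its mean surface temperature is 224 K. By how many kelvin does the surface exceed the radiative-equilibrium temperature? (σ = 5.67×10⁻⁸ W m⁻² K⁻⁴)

ΔT ≈ 92.8 K

S = 1200/2.99² = 134.2 W m⁻².
T_eq = [S(1−A)/(4σ)]^(1/4) = [134.2×0.50/(4×5.67×10⁻⁸)]^(1/4) = 131.2 K.
ΔT = T_surf − T_eq = 224 − 131.2.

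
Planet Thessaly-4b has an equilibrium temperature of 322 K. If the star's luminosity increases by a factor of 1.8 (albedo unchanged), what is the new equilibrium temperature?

T_eq ∝ L^(1/4) · d^(−1/2).
T′ = 322 × 1.8^(1/4) = 373 K.

T_eq ≈ 373 K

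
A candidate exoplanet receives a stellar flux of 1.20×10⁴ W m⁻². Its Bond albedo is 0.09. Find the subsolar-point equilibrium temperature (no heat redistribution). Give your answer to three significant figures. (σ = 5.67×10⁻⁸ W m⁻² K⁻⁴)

At the subsolar point the surface absorbs S(1−A) and emits σT⁴ per unit area — no factor of 4, since only the local patch is in balance.
T = [1.20×10⁴ × 0.91 / 5.67×10⁻⁸]^(1/4) = (1.93×10¹¹)^(1/4) = 662 K.

T_ss ≈ 662 K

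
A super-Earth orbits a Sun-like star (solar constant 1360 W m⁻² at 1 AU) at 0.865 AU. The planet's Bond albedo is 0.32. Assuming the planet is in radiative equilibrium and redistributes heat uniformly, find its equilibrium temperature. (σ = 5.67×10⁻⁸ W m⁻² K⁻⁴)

Flux at 0.865 AU: S = 1360/0.865² = 1820 W m⁻².
Energy balance: absorbed = emitted ⇒ πR²·S(1−A) = 4πR²·σT_eq⁴, so T_eq⁴ = S(1−A)/(4σ).
T_eq = [1820 × 0.68 / (4 × 5.67×10⁻⁸)]^(1/4) = (5.45×10⁹)^(1/4) = 272 K.

T_eq ≈ 272 K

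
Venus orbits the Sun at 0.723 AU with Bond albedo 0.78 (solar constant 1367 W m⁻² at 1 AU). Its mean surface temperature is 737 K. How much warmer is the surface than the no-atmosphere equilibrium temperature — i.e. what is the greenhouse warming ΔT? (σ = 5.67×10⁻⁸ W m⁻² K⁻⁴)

ΔT ≈ 512.6 K

S = 1367/0.723² = 2615 W m⁻².
T_eq = [S(1−A)/(4σ)]^(1/4) = [2615×0.22/(4×5.67×10⁻⁸)]^(1/4) = 224.4 K.
ΔT = T_surf − T_eq = 737 − 224.4.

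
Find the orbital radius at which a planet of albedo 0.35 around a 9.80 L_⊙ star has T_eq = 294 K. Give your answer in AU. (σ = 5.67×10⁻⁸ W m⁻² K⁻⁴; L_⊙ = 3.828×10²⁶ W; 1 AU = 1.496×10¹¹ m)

d ≈ 2.26 AU

L = 9.80 × 3.828×10²⁶ = 3.75×10²⁷ W.
From T_eq⁴ = L(1−A)/(16πσd²): d = √[L(1−A)/(16πσT_eq⁴)].
d = √[3.75×10²⁷ × 0.65 / (16π × 5.67×10⁻⁸ × (294)⁴)] = 3.38×10¹¹ m = 2.26 AU.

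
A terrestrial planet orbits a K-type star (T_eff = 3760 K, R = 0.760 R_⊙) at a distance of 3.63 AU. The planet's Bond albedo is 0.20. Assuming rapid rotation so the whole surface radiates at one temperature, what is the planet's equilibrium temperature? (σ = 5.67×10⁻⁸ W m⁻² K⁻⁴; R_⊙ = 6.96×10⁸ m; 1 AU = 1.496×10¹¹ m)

T_eq ≈ 78.5 K

R_⋆ = 0.760 × 6.96×10⁸ = 5.29×10⁸ m.
d = 3.63 AU = 5.43×10¹¹ m.
L = 4πR_⋆²σT_⋆⁴ = 4π(5.29×10⁸)² × 5.67×10⁻⁸ × (3760)⁴ = 3.98×10²⁵ W.
S = L/(4πd²) = 10.8 W m⁻².
Energy balance: absorbed = emitted ⇒ πR²·S(1−A) = 4πR²·σT_eq⁴, so T_eq⁴ = S(1−A)/(4σ).
T_eq = [10.8 × 0.80 / (4 × 5.67×10⁻⁸)]^(1/4) = (3.79×10⁷)^(1/4) = 78.5 K.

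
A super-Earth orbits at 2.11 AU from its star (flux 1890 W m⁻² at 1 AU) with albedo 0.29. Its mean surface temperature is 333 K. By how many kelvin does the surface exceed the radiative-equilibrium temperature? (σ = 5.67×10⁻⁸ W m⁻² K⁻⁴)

ΔT ≈ 142.1 K

S = 1890/2.11² = 424.5 W m⁻².
T_eq = [S(1−A)/(4σ)]^(1/4) = [424.5×0.71/(4×5.67×10⁻⁸)]^(1/4) = 190.9 K.
ΔT = T_surf − T_eq = 333 − 190.9.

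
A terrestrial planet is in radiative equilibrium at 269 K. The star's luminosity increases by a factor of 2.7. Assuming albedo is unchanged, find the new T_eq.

T_eq ≈ 345 K

T_eq ∝ L^(1/4) · d^(−1/2).
T′ = 269 × 2.7^(1/4) = 345 K.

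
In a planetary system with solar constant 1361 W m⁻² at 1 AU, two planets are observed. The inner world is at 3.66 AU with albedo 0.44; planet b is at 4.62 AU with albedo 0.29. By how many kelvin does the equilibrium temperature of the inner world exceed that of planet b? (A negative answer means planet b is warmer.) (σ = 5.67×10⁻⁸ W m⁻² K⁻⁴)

ΔT ≈ 7.0 K

T_eq = [S₀(1−A)/(4σd²)]^(1/4), so T ∝ (1−A)^(1/4) / √d.
T₁ = [1361×0.56/(4×5.67×10⁻⁸×3.66²)]^(1/4) = 125.85 K.
T₂ = [1361×0.71/(4×5.67×10⁻⁸×4.62²)]^(1/4) = 118.86 K.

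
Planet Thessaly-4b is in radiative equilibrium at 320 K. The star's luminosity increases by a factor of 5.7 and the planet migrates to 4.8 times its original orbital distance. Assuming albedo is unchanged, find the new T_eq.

T_eq ≈ 226 K

T_eq ∝ L^(1/4) · d^(−1/2).
T′ = 320 × 5.7^(1/4) / 4.8^(1/2) = 226 K.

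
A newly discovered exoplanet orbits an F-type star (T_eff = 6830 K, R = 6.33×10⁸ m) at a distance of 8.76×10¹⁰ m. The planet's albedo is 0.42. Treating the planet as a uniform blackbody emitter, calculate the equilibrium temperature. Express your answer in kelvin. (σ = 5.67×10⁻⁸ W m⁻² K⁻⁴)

T_eq ≈ 358 K

L = 4πR_⋆²σT_⋆⁴ = 4π(6.33×10⁸)² × 5.67×10⁻⁸ × (6830)⁴ = 6.21×10²⁶ W.
S = L/(4πd²) = 6440 W m⁻².
Energy balance: absorbed = emitted ⇒ πR²·S(1−A) = 4πR²·σT_eq⁴, so T_eq⁴ = S(1−A)/(4σ).
T_eq = [6440 × 0.58 / (4 × 5.67×10⁻⁸)]^(1/4) = (1.65×10¹⁰)^(1/4) = 358 K.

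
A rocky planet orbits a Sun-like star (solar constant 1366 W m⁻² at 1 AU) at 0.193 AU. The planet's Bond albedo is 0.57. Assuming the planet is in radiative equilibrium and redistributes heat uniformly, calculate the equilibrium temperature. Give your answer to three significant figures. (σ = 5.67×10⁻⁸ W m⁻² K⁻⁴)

T_eq ≈ 513 K

Flux at 0.193 AU: S = 1366/0.193² = 3.67×10⁴ W m⁻².
Energy balance: absorbed = emitted ⇒ πR²·S(1−A) = 4πR²·σT_eq⁴, so T_eq⁴ = S(1−A)/(4σ).
T_eq = [3.67×10⁴ × 0.43 / (4 × 5.67×10⁻⁸)]^(1/4) = (6.95×10¹⁰)^(1/4) = 513 K.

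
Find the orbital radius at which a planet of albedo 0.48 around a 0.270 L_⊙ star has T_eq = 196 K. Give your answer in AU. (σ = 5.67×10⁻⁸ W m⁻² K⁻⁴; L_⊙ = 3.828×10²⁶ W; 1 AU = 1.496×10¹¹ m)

d ≈ 0.756 AU

L = 0.270 × 3.828×10²⁶ = 1.03×10²⁶ W.
From T_eq⁴ = L(1−A)/(16πσd²): d = √[L(1−A)/(16πσT_eq⁴)].
d = √[1.03×10²⁶ × 0.52 / (16π × 5.67×10⁻⁸ × (196)⁴)] = 1.13×10¹¹ m = 0.756 AU.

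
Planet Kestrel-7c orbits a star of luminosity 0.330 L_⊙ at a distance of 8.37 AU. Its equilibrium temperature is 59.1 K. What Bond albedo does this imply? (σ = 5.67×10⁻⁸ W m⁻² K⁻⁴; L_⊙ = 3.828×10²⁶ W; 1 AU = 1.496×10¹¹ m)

d = 8.37 AU = 1.25×10¹² m.
L = 0.330 × 3.828×10²⁶ = 1.26×10²⁶ W.
Flux: S = L/(4πd²) = 1.26×10²⁶/(4π×(1.25×10¹²)²) = 6.41 W m⁻².
From T_eq⁴ = S(1−A)/(4σ): 1−A = 4σT_eq⁴/S.
1−A = 4 × 5.67×10⁻⁸ × (59.1)⁴ / 6.41 = 0.432.

A ≈ 0.57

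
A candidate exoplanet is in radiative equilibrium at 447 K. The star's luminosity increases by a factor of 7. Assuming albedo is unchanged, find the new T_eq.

T_eq ∝ L^(1/4) · d^(−1/2).
T′ = 447 × 7^(1/4) = 727 K.

T_eq ≈ 727 K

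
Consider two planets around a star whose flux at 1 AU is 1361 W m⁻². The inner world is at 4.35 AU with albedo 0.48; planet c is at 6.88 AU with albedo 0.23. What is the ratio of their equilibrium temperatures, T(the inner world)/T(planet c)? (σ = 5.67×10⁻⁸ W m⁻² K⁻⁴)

T_eq = [S₀(1−A)/(4σd²)]^(1/4), so T ∝ (1−A)^(1/4) / √d.
T₁ = [1361×0.52/(4×5.67×10⁻⁸×4.35²)]^(1/4) = 113.32 K.
T₂ = [1361×0.77/(4×5.67×10⁻⁸×6.88²)]^(1/4) = 99.40 K.

T₁/T₂ ≈ 1.140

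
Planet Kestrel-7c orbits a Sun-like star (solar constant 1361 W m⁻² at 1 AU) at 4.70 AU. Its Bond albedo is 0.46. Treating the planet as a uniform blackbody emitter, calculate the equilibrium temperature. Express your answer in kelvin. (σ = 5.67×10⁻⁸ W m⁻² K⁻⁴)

Flux at 4.70 AU: S = 1361/4.70² = 61.6 W m⁻².
Energy balance: absorbed = emitted ⇒ πR²·S(1−A) = 4πR²·σT_eq⁴, so T_eq⁴ = S(1−A)/(4σ).
T_eq = [61.6 × 0.54 / (4 × 5.67×10⁻⁸)]^(1/4) = (1.47×10⁸)^(1/4) = 110 K.

T_eq ≈ 110 K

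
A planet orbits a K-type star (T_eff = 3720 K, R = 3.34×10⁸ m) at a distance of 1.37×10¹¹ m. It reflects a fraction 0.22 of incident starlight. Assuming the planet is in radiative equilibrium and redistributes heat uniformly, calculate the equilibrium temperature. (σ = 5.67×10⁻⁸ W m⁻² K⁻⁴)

L = 4πR_⋆²σT_⋆⁴ = 4π(3.34×10⁸)² × 5.67×10⁻⁸ × (3720)⁴ = 1.52×10²⁵ W.
S = L/(4πd²) = 64.5 W m⁻².
Energy balance: absorbed = emitted ⇒ πR²·S(1−A) = 4πR²·σT_eq⁴, so T_eq⁴ = S(1−A)/(4σ).
T_eq = [64.5 × 0.78 / (4 × 5.67×10⁻⁸)]^(1/4) = (2.22×10⁸)^(1/4) = 122 K.

T_eq ≈ 122 K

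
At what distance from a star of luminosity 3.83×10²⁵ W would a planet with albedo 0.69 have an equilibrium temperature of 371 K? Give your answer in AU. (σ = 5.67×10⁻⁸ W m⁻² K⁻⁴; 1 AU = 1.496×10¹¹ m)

d ≈ 0.0991 AU

From T_eq⁴ = L(1−A)/(16πσd²): d = √[L(1−A)/(16πσT_eq⁴)].
d = √[3.83×10²⁵ × 0.31 / (16π × 5.67×10⁻⁸ × (371)⁴)] = 1.48×10¹⁰ m = 0.0991 AU.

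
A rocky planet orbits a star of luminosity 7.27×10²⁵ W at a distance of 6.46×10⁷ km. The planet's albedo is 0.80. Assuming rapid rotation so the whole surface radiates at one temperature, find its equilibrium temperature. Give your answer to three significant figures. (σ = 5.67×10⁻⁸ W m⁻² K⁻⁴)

T_eq ≈ 187 K

d = 6.46×10⁷ km = 6.46×10¹⁰ m.
Flux: S = L/(4πd²) = 7.27×10²⁵/(4π×(6.46×10¹⁰)²) = 1390 W m⁻².
Energy balance: absorbed = emitted ⇒ πR²·S(1−A) = 4πR²·σT_eq⁴, so T_eq⁴ = S(1−A)/(4σ).
T_eq = [1390 × 0.20 / (4 × 5.67×10⁻⁸)]^(1/4) = (1.22×10⁹)^(1/4) = 187 K.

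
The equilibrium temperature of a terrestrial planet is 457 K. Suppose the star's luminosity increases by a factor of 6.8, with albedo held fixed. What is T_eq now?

T_eq ∝ L^(1/4) · d^(−1/2).
T′ = 457 × 6.8^(1/4) = 738 K.

T_eq ≈ 738 K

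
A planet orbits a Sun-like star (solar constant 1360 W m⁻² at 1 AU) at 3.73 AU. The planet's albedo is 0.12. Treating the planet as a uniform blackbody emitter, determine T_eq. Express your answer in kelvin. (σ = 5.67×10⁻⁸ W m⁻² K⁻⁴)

T_eq ≈ 140 K

Flux at 3.73 AU: S = 1360/3.73² = 97.8 W m⁻².
Energy balance: absorbed = emitted ⇒ πR²·S(1−A) = 4πR²·σT_eq⁴, so T_eq⁴ = S(1−A)/(4σ).
T_eq = [97.8 × 0.88 / (4 × 5.67×10⁻⁸)]^(1/4) = (3.79×10⁸)^(1/4) = 140 K.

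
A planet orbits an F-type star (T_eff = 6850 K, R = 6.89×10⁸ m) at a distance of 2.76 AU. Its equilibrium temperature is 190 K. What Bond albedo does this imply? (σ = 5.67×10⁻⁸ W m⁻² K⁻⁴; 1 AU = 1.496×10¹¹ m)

d = 2.76 AU = 4.13×10¹¹ m.
L = 4πR_⋆²σT_⋆⁴ = 4π(6.89×10⁸)² × 5.67×10⁻⁸ × (6850)⁴ = 7.45×10²⁶ W.
S = L/(4πd²) = 348 W m⁻².
From T_eq⁴ = S(1−A)/(4σ): 1−A = 4σT_eq⁴/S.
1−A = 4 × 5.67×10⁻⁸ × (190)⁴ / 348 = 0.850.

A ≈ 0.15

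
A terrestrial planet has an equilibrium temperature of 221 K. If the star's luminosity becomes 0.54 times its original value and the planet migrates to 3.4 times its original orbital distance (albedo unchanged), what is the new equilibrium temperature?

T_eq ∝ L^(1/4) · d^(−1/2).
T′ = 221 × 0.54^(1/4) / 3.4^(1/2) = 103 K.

T_eq ≈ 103 K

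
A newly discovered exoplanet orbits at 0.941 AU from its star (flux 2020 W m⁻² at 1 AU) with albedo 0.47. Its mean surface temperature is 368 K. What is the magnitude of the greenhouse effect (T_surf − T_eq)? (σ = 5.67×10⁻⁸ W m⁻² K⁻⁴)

S = 2020/0.941² = 2281 W m⁻².
T_eq = [S(1−A)/(4σ)]^(1/4) = [2281×0.53/(4×5.67×10⁻⁸)]^(1/4) = 270.2 K.
ΔT = T_surf − T_eq = 368 − 270.2.

ΔT ≈ 97.8 K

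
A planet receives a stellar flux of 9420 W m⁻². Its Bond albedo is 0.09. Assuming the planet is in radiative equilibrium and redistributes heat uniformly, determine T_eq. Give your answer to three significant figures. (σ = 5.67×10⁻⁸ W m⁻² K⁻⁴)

Energy balance: absorbed = emitted ⇒ πR²·S(1−A) = 4πR²·σT_eq⁴, so T_eq⁴ = S(1−A)/(4σ).
T_eq = [9420 × 0.91 / (4 × 5.67×10⁻⁸)]^(1/4) = (3.78×10¹⁰)^(1/4) = 441 K.

T_eq ≈ 441 K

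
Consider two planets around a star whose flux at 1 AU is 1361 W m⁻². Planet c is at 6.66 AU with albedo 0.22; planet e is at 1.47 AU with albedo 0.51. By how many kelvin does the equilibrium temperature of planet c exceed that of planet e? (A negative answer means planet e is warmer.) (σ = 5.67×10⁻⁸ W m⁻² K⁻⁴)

ΔT ≈ -90.7 K

T_eq = [S₀(1−A)/(4σd²)]^(1/4), so T ∝ (1−A)^(1/4) / √d.
T₁ = [1361×0.78/(4×5.67×10⁻⁸×6.66²)]^(1/4) = 101.35 K.
T₂ = [1361×0.49/(4×5.67×10⁻⁸×1.47²)]^(1/4) = 192.06 K.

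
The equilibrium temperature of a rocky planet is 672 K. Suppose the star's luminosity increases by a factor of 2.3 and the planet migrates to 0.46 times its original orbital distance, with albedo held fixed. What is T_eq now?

T_eq ∝ L^(1/4) · d^(−1/2).
T′ = 672 × 2.3^(1/4) / 0.46^(1/2) = 1220 K.

T_eq ≈ 1220 K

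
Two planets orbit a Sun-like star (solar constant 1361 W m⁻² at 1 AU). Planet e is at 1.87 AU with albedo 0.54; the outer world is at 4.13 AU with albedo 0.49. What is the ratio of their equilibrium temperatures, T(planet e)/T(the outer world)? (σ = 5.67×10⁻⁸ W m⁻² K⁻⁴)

T₁/T₂ ≈ 1.448

T_eq = [S₀(1−A)/(4σd²)]^(1/4), so T ∝ (1−A)^(1/4) / √d.
T₁ = [1361×0.46/(4×5.67×10⁻⁸×1.87²)]^(1/4) = 167.62 K.
T₂ = [1361×0.51/(4×5.67×10⁻⁸×4.13²)]^(1/4) = 115.74 K.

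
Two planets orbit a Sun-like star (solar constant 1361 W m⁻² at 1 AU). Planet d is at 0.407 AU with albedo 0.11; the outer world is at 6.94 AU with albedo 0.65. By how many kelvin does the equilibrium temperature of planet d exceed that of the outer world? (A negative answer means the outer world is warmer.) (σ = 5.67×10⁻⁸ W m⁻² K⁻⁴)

ΔT ≈ 342.5 K

T_eq = [S₀(1−A)/(4σd²)]^(1/4), so T ∝ (1−A)^(1/4) / √d.
T₁ = [1361×0.89/(4×5.67×10⁻⁸×0.407²)]^(1/4) = 423.74 K.
T₂ = [1361×0.35/(4×5.67×10⁻⁸×6.94²)]^(1/4) = 81.26 K.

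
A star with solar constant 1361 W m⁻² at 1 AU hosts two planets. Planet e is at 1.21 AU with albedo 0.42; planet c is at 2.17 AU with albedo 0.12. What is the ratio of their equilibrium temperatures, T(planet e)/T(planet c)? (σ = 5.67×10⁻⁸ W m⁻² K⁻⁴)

T_eq = [S₀(1−A)/(4σd²)]^(1/4), so T ∝ (1−A)^(1/4) / √d.
T₁ = [1361×0.58/(4×5.67×10⁻⁸×1.21²)]^(1/4) = 220.81 K.
T₂ = [1361×0.88/(4×5.67×10⁻⁸×2.17²)]^(1/4) = 183.00 K.

T₁/T₂ ≈ 1.207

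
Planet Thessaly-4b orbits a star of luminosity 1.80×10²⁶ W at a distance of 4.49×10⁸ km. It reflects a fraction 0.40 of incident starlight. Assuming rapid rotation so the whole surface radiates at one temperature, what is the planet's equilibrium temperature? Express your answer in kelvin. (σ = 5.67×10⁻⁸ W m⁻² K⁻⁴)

d = 4.49×10⁸ km = 4.49×10¹¹ m.
Flux: S = L/(4πd²) = 1.80×10²⁶/(4π×(4.49×10¹¹)²) = 71.1 W m⁻².
Energy balance: absorbed = emitted ⇒ πR²·S(1−A) = 4πR²·σT_eq⁴, so T_eq⁴ = S(1−A)/(4σ).
T_eq = [71.1 × 0.60 / (4 × 5.67×10⁻⁸)]^(1/4) = (1.88×10⁸)^(1/4) = 117 K.

T_eq ≈ 117 K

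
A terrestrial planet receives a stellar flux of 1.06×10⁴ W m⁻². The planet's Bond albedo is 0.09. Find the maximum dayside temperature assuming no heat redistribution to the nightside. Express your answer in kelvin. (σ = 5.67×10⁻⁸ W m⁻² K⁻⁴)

T_ss ≈ 642 K

With no redistribution each surface element balances locally: S(1−A) = σT⁴.
T = [1.06×10⁴ × 0.91 / 5.67×10⁻⁸]^(1/4) = (1.70×10¹¹)^(1/4) = 642 K.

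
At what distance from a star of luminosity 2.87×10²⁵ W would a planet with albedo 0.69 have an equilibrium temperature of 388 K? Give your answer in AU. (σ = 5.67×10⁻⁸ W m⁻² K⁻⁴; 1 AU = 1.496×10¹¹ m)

d ≈ 0.0785 AU

From T_eq⁴ = L(1−A)/(16πσd²): d = √[L(1−A)/(16πσT_eq⁴)].
d = √[2.87×10²⁵ × 0.31 / (16π × 5.67×10⁻⁸ × (388)⁴)] = 1.17×10¹⁰ m = 0.0785 AU.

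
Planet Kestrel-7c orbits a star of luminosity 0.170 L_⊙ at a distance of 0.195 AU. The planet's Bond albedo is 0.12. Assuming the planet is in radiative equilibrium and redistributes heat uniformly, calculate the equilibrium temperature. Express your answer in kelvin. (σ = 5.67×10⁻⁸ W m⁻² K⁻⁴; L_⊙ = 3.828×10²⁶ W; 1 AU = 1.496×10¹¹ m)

d = 0.195 AU = 2.92×10¹⁰ m.
L = 0.170 × 3.828×10²⁶ = 6.51×10²⁵ W.
Flux: S = L/(4πd²) = 6.51×10²⁵/(4π×(2.92×10¹⁰)²) = 6090 W m⁻².
Energy balance: absorbed = emitted ⇒ πR²·S(1−A) = 4πR²·σT_eq⁴, so T_eq⁴ = S(1−A)/(4σ).
T_eq = [6090 × 0.88 / (4 × 5.67×10⁻⁸)]^(1/4) = (2.36×10¹⁰)^(1/4) = 392 K.

T_eq ≈ 392 K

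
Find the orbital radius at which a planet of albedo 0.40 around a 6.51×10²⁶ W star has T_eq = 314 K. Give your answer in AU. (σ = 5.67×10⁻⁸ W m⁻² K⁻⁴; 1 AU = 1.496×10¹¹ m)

d ≈ 0.794 AU

From T_eq⁴ = L(1−A)/(16πσd²): d = √[L(1−A)/(16πσT_eq⁴)].
d = √[6.51×10²⁶ × 0.60 / (16π × 5.67×10⁻⁸ × (314)⁴)] = 1.19×10¹¹ m = 0.794 AU.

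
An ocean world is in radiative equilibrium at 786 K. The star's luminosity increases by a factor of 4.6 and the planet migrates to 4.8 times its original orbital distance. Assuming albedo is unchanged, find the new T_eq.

T_eq ∝ L^(1/4) · d^(−1/2).
T′ = 786 × 4.6^(1/4) / 4.8^(1/2) = 525 K.

T_eq ≈ 525 K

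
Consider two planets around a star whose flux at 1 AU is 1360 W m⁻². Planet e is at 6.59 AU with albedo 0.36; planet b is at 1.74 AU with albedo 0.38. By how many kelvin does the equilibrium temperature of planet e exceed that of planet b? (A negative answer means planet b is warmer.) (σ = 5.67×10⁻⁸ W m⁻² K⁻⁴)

T_eq = [S₀(1−A)/(4σd²)]^(1/4), so T ∝ (1−A)^(1/4) / √d.
T₁ = [1360×0.64/(4×5.67×10⁻⁸×6.59²)]^(1/4) = 96.96 K.
T₂ = [1360×0.62/(4×5.67×10⁻⁸×1.74²)]^(1/4) = 187.20 K.

ΔT ≈ -90.2 K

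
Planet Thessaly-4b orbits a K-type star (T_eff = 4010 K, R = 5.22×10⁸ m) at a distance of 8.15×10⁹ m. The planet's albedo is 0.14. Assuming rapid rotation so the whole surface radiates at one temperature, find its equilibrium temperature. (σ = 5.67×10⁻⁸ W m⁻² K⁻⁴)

T_eq ≈ 691 K

L = 4πR_⋆²σT_⋆⁴ = 4π(5.22×10⁸)² × 5.67×10⁻⁸ × (4010)⁴ = 5.02×10²⁵ W.
S = L/(4πd²) = 6.01×10⁴ W m⁻².
Energy balance: absorbed = emitted ⇒ πR²·S(1−A) = 4πR²·σT_eq⁴, so T_eq⁴ = S(1−A)/(4σ).
T_eq = [6.01×10⁴ × 0.86 / (4 × 5.67×10⁻⁸)]^(1/4) = (2.28×10¹¹)^(1/4) = 691 K.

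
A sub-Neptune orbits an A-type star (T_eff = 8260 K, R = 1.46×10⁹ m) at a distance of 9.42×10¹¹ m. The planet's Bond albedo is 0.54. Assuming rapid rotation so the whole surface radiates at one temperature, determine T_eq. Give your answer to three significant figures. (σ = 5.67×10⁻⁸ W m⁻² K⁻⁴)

T_eq ≈ 189 K

L = 4πR_⋆²σT_⋆⁴ = 4π(1.46×10⁹)² × 5.67×10⁻⁸ × (8260)⁴ = 7.07×10²⁷ W.
S = L/(4πd²) = 634 W m⁻².
Energy balance: absorbed = emitted ⇒ πR²·S(1−A) = 4πR²·σT_eq⁴, so T_eq⁴ = S(1−A)/(4σ).
T_eq = [634 × 0.46 / (4 × 5.67×10⁻⁸)]^(1/4) = (1.29×10⁹)^(1/4) = 189 K.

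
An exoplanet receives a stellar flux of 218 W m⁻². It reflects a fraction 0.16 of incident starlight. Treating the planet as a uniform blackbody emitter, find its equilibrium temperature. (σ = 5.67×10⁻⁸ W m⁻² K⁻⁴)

T_eq ≈ 169 K

Energy balance: absorbed = emitted ⇒ πR²·S(1−A) = 4πR²·σT_eq⁴, so T_eq⁴ = S(1−A)/(4σ).
T_eq = [218 × 0.84 / (4 × 5.67×10⁻⁸)]^(1/4) = (8.07×10⁸)^(1/4) = 169 K.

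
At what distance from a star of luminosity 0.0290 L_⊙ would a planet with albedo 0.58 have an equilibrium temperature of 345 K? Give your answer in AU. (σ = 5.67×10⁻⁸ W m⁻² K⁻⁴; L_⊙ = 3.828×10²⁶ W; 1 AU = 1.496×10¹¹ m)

d ≈ 0.0718 AU

L = 0.0290 × 3.828×10²⁶ = 1.11×10²⁵ W.
From T_eq⁴ = L(1−A)/(16πσd²): d = √[L(1−A)/(16πσT_eq⁴)].
d = √[1.11×10²⁵ × 0.42 / (16π × 5.67×10⁻⁸ × (345)⁴)] = 1.07×10¹⁰ m = 0.0718 AU.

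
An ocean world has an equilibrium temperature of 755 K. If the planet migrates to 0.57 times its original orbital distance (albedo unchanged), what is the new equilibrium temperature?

T_eq ∝ L^(1/4) · d^(−1/2).
T′ = 755 / 0.57^(1/2) = 1000 K.

T_eq ≈ 1000 K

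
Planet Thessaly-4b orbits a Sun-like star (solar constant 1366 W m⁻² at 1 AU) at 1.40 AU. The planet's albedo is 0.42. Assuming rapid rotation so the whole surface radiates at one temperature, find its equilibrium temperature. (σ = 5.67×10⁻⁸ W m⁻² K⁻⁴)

Flux at 1.40 AU: S = 1366/1.40² = 697 W m⁻².
Energy balance: absorbed = emitted ⇒ πR²·S(1−A) = 4πR²·σT_eq⁴, so T_eq⁴ = S(1−A)/(4σ).
T_eq = [697 × 0.58 / (4 × 5.67×10⁻⁸)]^(1/4) = (1.78×10⁹)^(1/4) = 205 K.

T_eq ≈ 205 K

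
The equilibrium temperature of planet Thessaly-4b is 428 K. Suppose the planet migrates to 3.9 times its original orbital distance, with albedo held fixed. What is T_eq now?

T_eq ∝ L^(1/4) · d^(−1/2).
T′ = 428 / 3.9^(1/2) = 217 K.

T_eq ≈ 217 K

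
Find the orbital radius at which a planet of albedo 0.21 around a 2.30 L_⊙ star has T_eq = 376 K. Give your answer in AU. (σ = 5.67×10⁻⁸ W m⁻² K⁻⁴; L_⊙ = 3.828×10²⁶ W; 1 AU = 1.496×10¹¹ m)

L = 2.30 × 3.828×10²⁶ = 8.80×10²⁶ W.
From T_eq⁴ = L(1−A)/(16πσd²): d = √[L(1−A)/(16πσT_eq⁴)].
d = √[8.80×10²⁶ × 0.79 / (16π × 5.67×10⁻⁸ × (376)⁴)] = 1.10×10¹¹ m = 0.739 AU.

d ≈ 0.739 AU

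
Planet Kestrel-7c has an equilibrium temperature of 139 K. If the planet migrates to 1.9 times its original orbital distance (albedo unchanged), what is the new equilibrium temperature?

T_eq ∝ L^(1/4) · d^(−1/2).
T′ = 139 / 1.9^(1/2) = 101 K.

T_eq ≈ 101 K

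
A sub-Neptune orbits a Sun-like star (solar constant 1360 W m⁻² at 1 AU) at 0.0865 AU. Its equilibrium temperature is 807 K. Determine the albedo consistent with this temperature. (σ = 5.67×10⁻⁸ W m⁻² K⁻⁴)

Flux at 0.0865 AU: S = 1360/0.0865² = 1.82×10⁵ W m⁻².
From T_eq⁴ = S(1−A)/(4σ): 1−A = 4σT_eq⁴/S.
1−A = 4 × 5.67×10⁻⁸ × (807)⁴ / 1.82×10⁵ = 0.529.

A ≈ 0.47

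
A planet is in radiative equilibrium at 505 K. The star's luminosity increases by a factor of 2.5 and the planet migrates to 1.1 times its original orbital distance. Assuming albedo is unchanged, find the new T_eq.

T_eq ≈ 605 K

T_eq ∝ L^(1/4) · d^(−1/2).
T′ = 505 × 2.5^(1/4) / 1.1^(1/2) = 605 K.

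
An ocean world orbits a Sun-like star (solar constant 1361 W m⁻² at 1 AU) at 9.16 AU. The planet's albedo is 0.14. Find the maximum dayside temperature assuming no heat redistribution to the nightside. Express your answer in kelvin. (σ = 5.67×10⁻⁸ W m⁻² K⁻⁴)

Flux at 9.16 AU: S = 1361/9.16² = 16.2 W m⁻².
With no redistribution each surface element balances locally: S(1−A) = σT⁴.
T = [16.2 × 0.86 / 5.67×10⁻⁸]^(1/4) = (2.46×10⁸)^(1/4) = 125 K.

T_ss ≈ 125 K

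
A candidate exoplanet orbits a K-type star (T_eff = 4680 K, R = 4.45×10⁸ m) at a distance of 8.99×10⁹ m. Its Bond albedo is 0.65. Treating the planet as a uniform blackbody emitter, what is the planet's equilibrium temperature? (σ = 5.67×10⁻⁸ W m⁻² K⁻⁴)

T_eq ≈ 566 K

L = 4πR_⋆²σT_⋆⁴ = 4π(4.45×10⁸)² × 5.67×10⁻⁸ × (4680)⁴ = 6.77×10²⁵ W.
S = L/(4πd²) = 6.66×10⁴ W m⁻².
Energy balance: absorbed = emitted ⇒ πR²·S(1−A) = 4πR²·σT_eq⁴, so T_eq⁴ = S(1−A)/(4σ).
T_eq = [6.66×10⁴ × 0.35 / (4 × 5.67×10⁻⁸)]^(1/4) = (1.03×10¹¹)^(1/4) = 566 K.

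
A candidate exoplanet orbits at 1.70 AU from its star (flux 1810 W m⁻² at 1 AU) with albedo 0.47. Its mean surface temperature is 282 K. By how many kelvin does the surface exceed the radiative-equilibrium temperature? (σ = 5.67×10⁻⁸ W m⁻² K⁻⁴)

ΔT ≈ 86.4 K

S = 1810/1.70² = 626.3 W m⁻².
T_eq = [S(1−A)/(4σ)]^(1/4) = [626.3×0.53/(4×5.67×10⁻⁸)]^(1/4) = 195.6 K.
ΔT = T_surf − T_eq = 282 − 195.6.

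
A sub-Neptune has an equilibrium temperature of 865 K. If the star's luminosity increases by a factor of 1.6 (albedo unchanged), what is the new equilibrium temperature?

T_eq ≈ 973 K

T_eq ∝ L^(1/4) · d^(−1/2).
T′ = 865 × 1.6^(1/4) = 973 K.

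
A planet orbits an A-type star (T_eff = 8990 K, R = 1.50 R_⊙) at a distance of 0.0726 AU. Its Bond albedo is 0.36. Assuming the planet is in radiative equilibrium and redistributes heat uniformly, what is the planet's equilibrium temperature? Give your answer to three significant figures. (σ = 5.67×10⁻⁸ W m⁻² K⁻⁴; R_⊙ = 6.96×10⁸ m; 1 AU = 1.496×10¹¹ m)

R_⋆ = 1.50 × 6.96×10⁸ = 1.04×10⁹ m.
d = 0.0726 AU = 1.09×10¹⁰ m.
L = 4πR_⋆²σT_⋆⁴ = 4π(1.04×10⁹)² × 5.67×10⁻⁸ × (8990)⁴ = 5.07×10²⁷ W.
S = L/(4πd²) = 3.42×10⁶ W m⁻².
Energy balance: absorbed = emitted ⇒ πR²·S(1−A) = 4πR²·σT_eq⁴, so T_eq⁴ = S(1−A)/(4σ).
T_eq = [3.42×10⁶ × 0.64 / (4 × 5.67×10⁻⁸)]^(1/4) = (9.66×10¹²)^(1/4) = 1760 K.

T_eq ≈ 1760 K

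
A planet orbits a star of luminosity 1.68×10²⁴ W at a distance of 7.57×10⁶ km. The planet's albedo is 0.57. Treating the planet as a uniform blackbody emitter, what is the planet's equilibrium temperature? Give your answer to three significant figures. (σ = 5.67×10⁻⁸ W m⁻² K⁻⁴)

T_eq ≈ 258 K

d = 7.57×10⁶ km = 7.57×10⁹ m.
Flux: S = L/(4πd²) = 1.68×10²⁴/(4π×(7.57×10⁹)²) = 2330 W m⁻².
Energy balance: absorbed = emitted ⇒ πR²·S(1−A) = 4πR²·σT_eq⁴, so T_eq⁴ = S(1−A)/(4σ).
T_eq = [2330 × 0.43 / (4 × 5.67×10⁻⁸)]^(1/4) = (4.42×10⁹)^(1/4) = 258 K.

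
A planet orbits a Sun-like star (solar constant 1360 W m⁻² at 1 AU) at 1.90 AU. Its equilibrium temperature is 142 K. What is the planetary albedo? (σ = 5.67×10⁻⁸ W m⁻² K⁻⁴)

A ≈ 0.76

Flux at 1.90 AU: S = 1360/1.90² = 377 W m⁻².
From T_eq⁴ = S(1−A)/(4σ): 1−A = 4σT_eq⁴/S.
1−A = 4 × 5.67×10⁻⁸ × (142)⁴ / 377 = 0.245.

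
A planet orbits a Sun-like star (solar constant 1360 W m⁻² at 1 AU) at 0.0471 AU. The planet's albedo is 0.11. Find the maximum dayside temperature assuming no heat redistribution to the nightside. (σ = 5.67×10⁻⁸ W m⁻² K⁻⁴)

T_ss ≈ 1760 K

Flux at 0.0471 AU: S = 1360/0.0471² = 6.13×10⁵ W m⁻².
With no redistribution each surface element balances locally: S(1−A) = σT⁴.
T = [6.13×10⁵ × 0.89 / 5.67×10⁻⁸]^(1/4) = (9.62×10¹²)^(1/4) = 1760 K.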